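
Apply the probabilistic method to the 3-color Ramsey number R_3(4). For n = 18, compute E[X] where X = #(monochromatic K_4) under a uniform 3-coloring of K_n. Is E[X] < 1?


E[X] = C(18, 4) · 3^{1 − 6} = 3060 · 3^{−5} = 3060/243.
As a reduced fraction: E[X] = 340/27 ≈ 12.5925926.
Is E[X] < 1? NO.
Since E[X] ≥ 1, the first-moment bound is inconclusive at n = 18; it does NOT by itself certify R_3(4) > 18.

E[X] = 340/27 ≈ 12.5925926; E[X] ≥ 1; first-moment method inconclusive here.


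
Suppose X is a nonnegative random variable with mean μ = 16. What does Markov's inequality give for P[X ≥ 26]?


μ = E[X] = 16, a = 26.
Markov: P[X ≥ 26] ≤ μ/a = (16)/26 = 8/13.
Numerically: ≈ 0.6154.
(Since a = 26 > μ = 16.0000, the bound 8/13 is < 1 and informative.)

P[X ≥ 26] ≤ 8/13 ≈ 0.6154.


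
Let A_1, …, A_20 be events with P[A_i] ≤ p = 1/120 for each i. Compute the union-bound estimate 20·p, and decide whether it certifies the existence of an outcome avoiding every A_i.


Union bound: P[∪_{i=1}^{20} A_i] ≤ Σ_i P[A_i] ≤ 20·p = 20·(1/120) = 1/6.
Numerically: 1/6 ≈ 0.1667.
Is 1/6 < 1? YES.
Since P[∪ A_i] ≤ 1/6 < 1, the complement has P[∩ A_i^c] ≥ 1 − 1/6 = 5/6 > 0, so some outcome avoids every A_i.

20·p = 1/6 ≈ 0.1667; existence CERTIFIED by the union bound.


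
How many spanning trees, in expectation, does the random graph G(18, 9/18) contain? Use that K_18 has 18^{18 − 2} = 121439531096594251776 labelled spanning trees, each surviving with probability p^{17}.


K_18 has 18^{18 − 2} = 121439531096594251776 labelled spanning trees.
For each such spanning tree H, let X_H = 1 if all 17 edges of H are present in G. Then P[X_H = 1] = p^{17} = (1/2)^{17} = 1/131072.
Summing the indicators: E[X] = Σ_H E[X_H] = 121439531096594251776 · p^{17} = 121439531096594251776 · 1/131072 = 1853020188851841/2.
Numerically: E[X] ≈ 9.2651e+14.

E[X] = 121439531096594251776 · (1/2)^{17} = 1853020188851841/2 ≈ 9.2651e+14.


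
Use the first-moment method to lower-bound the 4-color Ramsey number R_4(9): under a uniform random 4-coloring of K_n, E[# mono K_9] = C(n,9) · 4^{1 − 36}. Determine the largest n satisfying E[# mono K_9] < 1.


We need C(n, 9) · 4^{1 − 36} < 1, i.e. C(n, 9) < 4^{36 − 1} = 1180591620717411303424.
Check values of n near the boundary:
  n = 911: C(911, 9) = 1144686900492291197405; 1144686900492291197405 < 1180591620717411303424? YES
  n = 912: C(912, 9) = 1156095740032081475120; 1156095740032081475120 < 1180591620717411303424? YES
  n = 913: C(913, 9) = 1167605542753639808390; 1167605542753639808390 < 1180591620717411303424? YES
  n = 914: C(914, 9) = 1179217089587653905932; 1179217089587653905932 < 1180591620717411303424? YES
  n = 915: C(915, 9) = 1190931166636537885130; 1190931166636537885130 < 1180591620717411303424? NO
  n = 916: C(916, 9) = 1202748565202942340440; 1202748565202942340440 < 1180591620717411303424? NO
The largest n with C(n, 9) < 1180591620717411303424 is n = 914 (where E[X] = 294804272396913476483/295147905179352825856 ≈ 0.999). Hence R_4(9) > 914, i.e. R_4(9) ≥ 915.

Largest n = 914; hence R_4(9) > 914.


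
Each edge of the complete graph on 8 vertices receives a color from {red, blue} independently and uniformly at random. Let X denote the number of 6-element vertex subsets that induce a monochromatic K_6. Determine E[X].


Let X = Σ_S X_S over the C(8, 6) = 28 subsets S of size 6, where X_S = 1 if the K_6 on S is monochromatic.
For a fixed S, the K_6 on S has C(6, 2) = 15 edges. P[all 15 edges red] = (1/2)^15, and likewise for blue, so P[monochromatic] = 2·(1/2)^15 = 2^{1 − 15} = 1/16384.
By linearity: E[X] = C(8, 6) · 2^{1 − 15} = 28 · 1/16384 = 7/4096.
Numerically: E[X] ≈ 0.0017.

E[X] = C(8,6)·2^(1−C(6,2)) = 7/4096 ≈ 0.0017.


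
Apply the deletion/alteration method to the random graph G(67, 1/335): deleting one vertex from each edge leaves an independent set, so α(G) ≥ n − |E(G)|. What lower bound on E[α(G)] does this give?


E[|E(G)|] = C(67, 2)·p = 2211 · (1/335) = 33/5.
E[α(G)] ≥ n − E[|E(G)|] = 67 − 33/5 = 302/5.
Numerically: ≈ 60.40000.
(This is only a lower bound; the true E[α(G)] may be larger.)

E[α(G)] ≥ 302/5 ≈ 60.40000.


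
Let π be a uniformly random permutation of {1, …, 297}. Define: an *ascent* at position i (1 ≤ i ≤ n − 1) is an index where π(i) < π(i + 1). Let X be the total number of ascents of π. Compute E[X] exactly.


Write X = Σ X_I over i = 1, …, 296, with X_I the indicator of one ascent.
There are 296 indicators.
For each fixed i, the pair (π(i), π(i+1)) is a uniformly random ordered pair of distinct values from {1, …, 297}; by symmetry P[π(i) < π(i+1)] = 1/2.
By linearity: E[X] = 296 · (1/2) = (297 − 1) · (1/2) = 148 ≈ 148.0000.

E[X] = 148 = 148.0000.


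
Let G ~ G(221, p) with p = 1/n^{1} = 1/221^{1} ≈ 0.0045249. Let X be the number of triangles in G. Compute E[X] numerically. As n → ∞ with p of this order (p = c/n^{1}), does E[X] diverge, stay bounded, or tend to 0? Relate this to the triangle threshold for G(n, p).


Number of potential triangles: C(221, 3) = 1774630.
Each occurs with probability p³ ≈ (0.0045249)³ ≈ 9.2645255e-08.
By linearity: E[X] = C(221, 3)·p³ ≈ 1774630 · 9.2645255e-08 ≈ 0.16441.
Here α = 1, so p = 1/n is exactly at the triangle threshold p ~ 1/n. Asymptotically E[X] → c³/6 = 1³/6 = 1/6 ≈ 0.16667, a bounded constant. In this regime the triangle count is asymptotically Poisson(c³/6).

E[X] ≈ 0.16441; in regime p = Θ(1/n^{1}) E[X] stays bounded (at the triangle threshold p ~ 1/n).


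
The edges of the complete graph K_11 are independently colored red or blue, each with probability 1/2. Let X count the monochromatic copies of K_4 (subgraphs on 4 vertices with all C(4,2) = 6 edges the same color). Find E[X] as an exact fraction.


Let X = Σ_S X_S over the C(11, 4) = 330 subsets S of size 4, where X_S = 1 if the K_4 on S is monochromatic.
For a fixed S, the K_4 on S has C(4, 2) = 6 edges. P[all 6 edges red] = (1/2)^6, and likewise for blue, so P[monochromatic] = 2·(1/2)^6 = 2^{1 − 6} = 1/32.
By linearity: E[X] = C(11, 4) · 2^{1 − 6} = 330 · 1/32 = 165/16.
Numerically: E[X] ≈ 10.31250.

E[X] = C(11,4)·2^(1−C(4,2)) = 165/16 ≈ 10.31250.


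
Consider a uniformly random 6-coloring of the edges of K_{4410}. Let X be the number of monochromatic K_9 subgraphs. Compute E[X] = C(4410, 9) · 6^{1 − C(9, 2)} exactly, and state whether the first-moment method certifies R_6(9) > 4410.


E[X] = C(4410, 9) · 6^{1 − 36} = 1724394906266704102180823710 · 6^{−35} = 1724394906266704102180823710/1719070799748422591028658176.
As a reduced fraction: E[X] = 862197453133352051090411855/859535399874211295514329088 ≈ 1.0031.
Is E[X] < 1? NO.
Since E[X] ≥ 1, the first-moment bound is inconclusive at n = 4410; it does NOT by itself certify R_6(9) > 4410.

E[X] = 862197453133352051090411855/859535399874211295514329088 ≈ 1.0031; E[X] ≥ 1; first-moment method inconclusive here.


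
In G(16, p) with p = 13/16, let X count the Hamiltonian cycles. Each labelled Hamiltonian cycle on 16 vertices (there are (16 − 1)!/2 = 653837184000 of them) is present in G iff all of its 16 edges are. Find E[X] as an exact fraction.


K_16 has (16 − 1)!/2 = 653837184000 labelled Hamiltonian cycles.
For each such Hamiltonian cycle H, let X_H = 1 if all 16 edges of H are present in G. Then P[X_H = 1] = p^{16} = (13/16)^{16} = 665416609183179841/18446744073709551616.
By linearity of expectation: E[X] = Σ_H E[X_H] = 653837184000 · p^{16} = 653837184000 · 665416609183179841/18446744073709551616 = 424877072202303561918952875/18014398509481984.
Numerically: E[X] ≈ 2.3585e+10.

E[X] = 653837184000 · (13/16)^{16} = 424877072202303561918952875/18014398509481984 ≈ 2.3585e+10.


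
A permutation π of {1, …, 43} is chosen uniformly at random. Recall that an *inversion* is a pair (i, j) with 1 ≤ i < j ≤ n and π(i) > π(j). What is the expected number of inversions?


Write X = Σ X_I over the C(43, 2) = 903 pairs i < j, with X_I the indicator of one inversion.
There are 903 indicators.
For each fixed pair i < j, the values π(i) and π(j) are two distinct elements of {1, …, 43} in uniformly random order; by symmetry P[π(i) > π(j)] = 1/2.
By linearity: E[X] = 903 · (1/2) = C(43, 2) · (1/2) = 903/2 = 903/2 ≈ 451.5000.

E[X] = 903/2 = 451.5000.


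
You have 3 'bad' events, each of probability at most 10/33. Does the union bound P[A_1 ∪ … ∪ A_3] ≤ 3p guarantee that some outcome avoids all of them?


Union bound: P[∪_{i=1}^{3} A_i] ≤ Σ_i P[A_i] ≤ 3·p = 3·(10/33) = 10/11.
Numerically: 10/11 ≈ 0.909091.
Is 10/11 < 1? YES.
Since P[∪ A_i] ≤ 10/11 < 1, the complement has P[∩ A_i^c] ≥ 1 − 10/11 = 1/11 > 0, so some outcome avoids every A_i.

3·p = 10/11 ≈ 0.909091; existence CERTIFIED by the union bound.


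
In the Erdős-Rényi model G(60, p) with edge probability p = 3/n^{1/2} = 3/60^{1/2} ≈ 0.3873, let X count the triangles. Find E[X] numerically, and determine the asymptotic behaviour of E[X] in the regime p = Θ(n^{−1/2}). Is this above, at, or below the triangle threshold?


Number of potential triangles: C(60, 3) = 34220.
Each occurs with probability p³ ≈ (0.3873)³ ≈ 5.8094750e-02.
By linearity: E[X] = C(60, 3)·p³ ≈ 34220 · 5.8094750e-02 ≈ 1988.00235.
Since α = 1/2 < 1, p = c/n^{1/2} ≫ 1/n is above the triangle threshold p ~ 1/n. Asymptotically E[X] ~ (c³/6)·n^{3(1−α)} = (3³/6)·n^{1.5} → ∞; triangles are abundant w.h.p.

E[X] ≈ 1988.00235; in regime p = Θ(1/n^{1/2}) E[X] diverges (above the triangle threshold p ~ 1/n).


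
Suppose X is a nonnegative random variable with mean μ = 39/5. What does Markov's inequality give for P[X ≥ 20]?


μ = E[X] = 39/5, a = 20.
Markov: P[X ≥ 20] ≤ μ/a = (39/5)/20 = 39/100.
Numerically: ≈ 0.390000.
(Since a = 20 > μ = 7.800000, the bound 39/100 is < 1 and informative.)

P[X ≥ 20] ≤ 39/100 ≈ 0.390000.


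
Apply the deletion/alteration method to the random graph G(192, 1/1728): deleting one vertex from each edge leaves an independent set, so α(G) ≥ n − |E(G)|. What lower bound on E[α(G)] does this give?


E[|E(G)|] = C(192, 2)·p = 18336 · (1/1728) = 191/18.
E[α(G)] ≥ n − E[|E(G)|] = 192 − 191/18 = 3265/18.
Numerically: ≈ 181.389.
(This is only a lower bound; the true E[α(G)] may be larger.)

E[α(G)] ≥ 3265/18 ≈ 181.389.


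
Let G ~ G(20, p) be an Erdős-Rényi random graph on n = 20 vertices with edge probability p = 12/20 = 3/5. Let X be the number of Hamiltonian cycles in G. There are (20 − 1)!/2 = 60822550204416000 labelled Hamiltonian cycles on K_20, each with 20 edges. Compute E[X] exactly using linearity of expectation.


K_20 has (20 − 1)!/2 = 60822550204416000 labelled Hamiltonian cycles.
For each such Hamiltonian cycle H, let X_H = 1 if all 20 edges of H are present in G. Then P[X_H = 1] = p^{20} = (3/5)^{20} = 3486784401/95367431640625.
By linearity: E[X] = Σ_H E[X_H] = 60822550204416000 · p^{20} = 60822550204416000 · 3486784401/95367431640625 = 1696600954254376560918528/762939453125.
Numerically: E[X] ≈ 2.22377e+12.

E[X] = 60822550204416000 · (3/5)^{20} = 1696600954254376560918528/762939453125 ≈ 2.22377e+12.


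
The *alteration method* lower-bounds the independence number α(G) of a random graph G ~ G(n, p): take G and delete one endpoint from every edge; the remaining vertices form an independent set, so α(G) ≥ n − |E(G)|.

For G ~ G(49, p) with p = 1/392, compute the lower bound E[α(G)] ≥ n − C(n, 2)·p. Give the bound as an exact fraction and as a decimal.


E[|E(G)|] = C(49, 2)·p = 1176 · (1/392) = 3.
E[α(G)] ≥ n − E[|E(G)|] = 49 − 3 = 46.
Numerically: ≈ 46.000000.
(This is only a lower bound; the true E[α(G)] may be larger.)

E[α(G)] ≥ 46 ≈ 46.000000.


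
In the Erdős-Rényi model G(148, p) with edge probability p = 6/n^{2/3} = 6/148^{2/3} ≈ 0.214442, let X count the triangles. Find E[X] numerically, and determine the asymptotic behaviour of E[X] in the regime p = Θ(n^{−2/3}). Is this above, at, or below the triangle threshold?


Number of potential triangles: C(148, 3) = 529396.
Each occurs with probability p³ ≈ (0.214442)³ ≈ 9.86121256e-03.
By linearity: E[X] = C(148, 3)·p³ ≈ 529396 · 9.86121256e-03 ≈ 5220.486486.
Since α = 2/3 < 1, p = c/n^{2/3} ≫ 1/n is above the triangle threshold p ~ 1/n. Asymptotically E[X] ~ (c³/6)·n^{3(1−α)} = (6³/6)·n^{1} → ∞; triangles are abundant w.h.p.

E[X] ≈ 5220.486486; in regime p = Θ(1/n^{2/3}) E[X] diverges (above the triangle threshold p ~ 1/n).


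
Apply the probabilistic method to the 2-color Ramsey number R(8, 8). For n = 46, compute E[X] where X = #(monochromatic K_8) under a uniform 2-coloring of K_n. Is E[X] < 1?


E[X] = C(46, 8) · 2^{1 − 28} = 260932815 · 2^{−27} = 260932815/134217728.
As a reduced fraction: E[X] = 260932815/134217728 ≈ 1.944.
Is E[X] < 1? NO.
Since E[X] ≥ 1, the first-moment bound is inconclusive at n = 46; it does NOT by itself certify R(8, 8) > 46.

E[X] = 260932815/134217728 ≈ 1.944; E[X] ≥ 1; first-moment method inconclusive here.


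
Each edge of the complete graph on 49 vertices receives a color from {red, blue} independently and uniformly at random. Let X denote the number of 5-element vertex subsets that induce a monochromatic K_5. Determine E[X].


Let X = Σ_S X_S over the C(49, 5) = 1906884 subsets S of size 5, where X_S = 1 if the K_5 on S is monochromatic.
For a fixed S, the K_5 on S has C(5, 2) = 10 edges. P[all 10 edges red] = (1/2)^10, and likewise for blue, so P[monochromatic] = 2·(1/2)^10 = 2^{1 − 10} = 1/512.
By linearity: E[X] = C(49, 5) · 2^{1 − 10} = 1906884 · 1/512 = 476721/128.
Numerically: E[X] ≈ 3724.3828.

E[X] = C(49,5)·2^(1−C(5,2)) = 476721/128 ≈ 3724.3828.


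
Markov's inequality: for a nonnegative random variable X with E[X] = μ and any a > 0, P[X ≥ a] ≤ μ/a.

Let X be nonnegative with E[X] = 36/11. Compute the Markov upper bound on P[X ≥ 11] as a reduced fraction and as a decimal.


μ = E[X] = 36/11, a = 11.
Markov: P[X ≥ 11] ≤ μ/a = (36/11)/11 = 36/121.
Numerically: ≈ 0.297521.
(Since a = 11 > μ = 3.272727, the bound 36/121 is < 1 and informative.)

P[X ≥ 11] ≤ 36/121 ≈ 0.297521.


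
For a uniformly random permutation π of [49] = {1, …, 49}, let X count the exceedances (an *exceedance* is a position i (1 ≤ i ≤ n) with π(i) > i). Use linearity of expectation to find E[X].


Write X = Σ_{i=1}^{49} X_i, where X_i = 1_{π(i) > i}.
For each fixed i, π(i) is uniform over {1, …, 49} (marginal of a uniform permutation), so P[π(i) > i] = (n − i)/n. Summing: Σ_{i=1}^{49} (n − i)/n = (0 + 1 + … + 48)/49 = 49(49 − 1)/(2·49) = (49 − 1)/2.
Hence E[X] = Σ_{i=1}^{49} (49 − i)/49 = 24 ≈ 24.000000.

E[X] = 24 = 24.000000.


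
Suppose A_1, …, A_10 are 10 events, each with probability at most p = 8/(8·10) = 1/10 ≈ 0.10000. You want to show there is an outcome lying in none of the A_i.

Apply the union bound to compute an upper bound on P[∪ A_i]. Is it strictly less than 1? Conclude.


Union bound: P[∪_{i=1}^{10} A_i] ≤ Σ_i P[A_i] ≤ 10·p = 10·(1/10) = 1.
Numerically: 1 ≈ 1.00000.
Is 1 < 1? NO.
Since the bound 1 is ≥ 1, the union bound is uninformative here; it does NOT by itself certify existence.

10·p = 1 ≈ 1.00000; existence NOT certified by the union bound.


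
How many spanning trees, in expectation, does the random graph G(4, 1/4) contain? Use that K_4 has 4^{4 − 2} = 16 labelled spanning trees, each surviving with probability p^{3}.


K_4 has 4^{4 − 2} = 16 labelled spanning trees.
For each such spanning tree H, let X_H = 1 if all 3 edges of H are present in G. Then P[X_H = 1] = p^{3} = (1/4)^{3} = 1/64.
By linearity: E[X] = Σ_H E[X_H] = 16 · p^{3} = 16 · 1/64 = 1/4.
Numerically: E[X] ≈ 0.25.

E[X] = 16 · (1/4)^{3} = 1/4 ≈ 0.25.


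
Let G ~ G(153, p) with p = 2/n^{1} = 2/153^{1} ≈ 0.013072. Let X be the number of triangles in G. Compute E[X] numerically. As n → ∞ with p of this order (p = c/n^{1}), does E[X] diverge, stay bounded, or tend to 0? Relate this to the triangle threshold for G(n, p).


Number of potential triangles: C(153, 3) = 585276.
Each occurs with probability p³ ≈ (0.013072)³ ≈ 2.2336529e-06.
By linearity: E[X] = C(153, 3)·p³ ≈ 585276 · 2.2336529e-06 ≈ 1.30730.
Here α = 1, so p = 2/n is exactly at the triangle threshold p ~ 1/n. Asymptotically E[X] → c³/6 = 2³/6 = 4/3 ≈ 1.33333, a bounded constant. In this regime the triangle count is asymptotically Poisson(c³/6).

E[X] ≈ 1.30730; in regime p = Θ(1/n^{1}) E[X] stays bounded (at the triangle threshold p ~ 1/n).


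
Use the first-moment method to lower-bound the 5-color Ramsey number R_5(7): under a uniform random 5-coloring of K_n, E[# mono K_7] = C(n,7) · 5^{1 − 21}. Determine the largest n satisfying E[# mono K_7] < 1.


We need C(n, 7) · 5^{1 − 21} < 1, i.e. C(n, 7) < 5^{21 − 1} = 95367431640625.
Check values of n near the boundary:
  n = 336: C(336, 7) = 90079147136880; 90079147136880 < 95367431640625? YES
  n = 337: C(337, 7) = 91989916924632; 91989916924632 < 95367431640625? YES
  n = 338: C(338, 7) = 93935323022736; 93935323022736 < 95367431640625? YES
  n = 339: C(339, 7) = 95915887062372; 95915887062372 < 95367431640625? NO
  n = 340: C(340, 7) = 97932136940560; 97932136940560 < 95367431640625? NO
The largest n with C(n, 7) < 95367431640625 is n = 338 (where E[X] = 93935323022736/95367431640625 ≈ 0.984983). Hence R_5(7) > 338, i.e. R_5(7) ≥ 339.

Largest n = 338; hence R_5(7) > 338.


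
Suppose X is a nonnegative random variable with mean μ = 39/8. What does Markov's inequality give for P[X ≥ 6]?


μ = E[X] = 39/8, a = 6.
Markov: P[X ≥ 6] ≤ μ/a = (39/8)/6 = 13/16.
Numerically: ≈ 0.812500.
(Since a = 6 > μ = 4.875000, the bound 13/16 is < 1 and informative.)

P[X ≥ 6] ≤ 13/16 ≈ 0.812500.


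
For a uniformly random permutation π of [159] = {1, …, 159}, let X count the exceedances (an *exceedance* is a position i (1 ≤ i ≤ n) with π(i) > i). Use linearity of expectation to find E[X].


Write X = Σ_{i=1}^{159} X_i, where X_i = 1_{π(i) > i}.
For each fixed i, π(i) is uniform over {1, …, 159} (marginal of a uniform permutation), so P[π(i) > i] = (n − i)/n. Summing: Σ_{i=1}^{159} (n − i)/n = (0 + 1 + … + 158)/159 = 159(159 − 1)/(2·159) = (159 − 1)/2.
Hence E[X] = Σ_{i=1}^{159} (159 − i)/159 = 79 ≈ 79.0000.

E[X] = 79 = 79.0000.


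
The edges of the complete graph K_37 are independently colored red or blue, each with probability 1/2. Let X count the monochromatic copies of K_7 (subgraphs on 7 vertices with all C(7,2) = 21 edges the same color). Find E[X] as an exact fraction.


Let X = Σ_S X_S over the C(37, 7) = 10295472 subsets S of size 7, where X_S = 1 if the K_7 on S is monochromatic.
For a fixed S, the K_7 on S has C(7, 2) = 21 edges. P[all 21 edges red] = (1/2)^21, and likewise for blue, so P[monochromatic] = 2·(1/2)^21 = 2^{1 − 21} = 1/1048576.
By linearity: E[X] = C(37, 7) · 2^{1 − 21} = 10295472 · 1/1048576 = 643467/65536.
Numerically: E[X] ≈ 9.81853.

E[X] = C(37,7)·2^(1−C(7,2)) = 643467/65536 ≈ 9.81853.


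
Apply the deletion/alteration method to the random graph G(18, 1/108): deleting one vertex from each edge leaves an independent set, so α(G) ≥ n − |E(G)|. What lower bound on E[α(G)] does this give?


E[|E(G)|] = C(18, 2)·p = 153 · (1/108) = 17/12.
E[α(G)] ≥ n − E[|E(G)|] = 18 − 17/12 = 199/12.
Numerically: ≈ 16.583333.
(This is only a lower bound; the true E[α(G)] may be larger.)

E[α(G)] ≥ 199/12 ≈ 16.583333.


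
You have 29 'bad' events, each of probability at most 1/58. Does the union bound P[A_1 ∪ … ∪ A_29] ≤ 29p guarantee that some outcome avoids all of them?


Union bound: P[∪_{i=1}^{29} A_i] ≤ Σ_i P[A_i] ≤ 29·p = 29·(1/58) = 1/2.
Numerically: 1/2 ≈ 0.5000000.
Is 1/2 < 1? YES.
Since P[∪ A_i] ≤ 1/2 < 1, the complement has P[∩ A_i^c] ≥ 1 − 1/2 = 1/2 > 0, so some outcome avoids every A_i.

29·p = 1/2 ≈ 0.5000000; existence CERTIFIED by the union bound.


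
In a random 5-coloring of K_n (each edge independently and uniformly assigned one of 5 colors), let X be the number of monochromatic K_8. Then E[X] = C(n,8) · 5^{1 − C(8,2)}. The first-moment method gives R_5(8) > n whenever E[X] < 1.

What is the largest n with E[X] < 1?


We need C(n, 8) · 5^{1 − 28} < 1, i.e. C(n, 8) < 5^{28 − 1} = 7450580596923828125.
Check values of n near the boundary:
  n = 860: C(860, 8) = 7182671140665308145; 7182671140665308145 < 7450580596923828125? YES
  n = 861: C(861, 8) = 7250034996615275865; 7250034996615275865 < 7450580596923828125? YES
  n = 862: C(862, 8) = 7317951015318931845; 7317951015318931845 < 7450580596923828125? YES
  n = 863: C(863, 8) = 7386423071602617757; 7386423071602617757 < 7450580596923828125? YES
  n = 864: C(864, 8) = 7455455062926006708; 7455455062926006708 < 7450580596923828125? NO
  n = 865: C(865, 8) = 7525050909487743060; 7525050909487743060 < 7450580596923828125? NO
The largest n with C(n, 8) < 7450580596923828125 is n = 863 (where E[X] = 7386423071602617757/7450580596923828125 ≈ 0.9913889). Hence R_5(8) > 863, i.e. R_5(8) ≥ 864.

Largest n = 863; hence R_5(8) > 863.


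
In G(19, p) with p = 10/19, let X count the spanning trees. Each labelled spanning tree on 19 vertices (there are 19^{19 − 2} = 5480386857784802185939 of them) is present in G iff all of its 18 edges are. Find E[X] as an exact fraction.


K_19 has 19^{19 − 2} = 5480386857784802185939 labelled spanning trees.
For each such spanning tree H, let X_H = 1 if all 18 edges of H are present in G. Then P[X_H = 1] = p^{18} = (10/19)^{18} = 1000000000000000000/104127350297911241532841.
By linearity of expectation: E[X] = Σ_H E[X_H] = 5480386857784802185939 · p^{18} = 5480386857784802185939 · 1000000000000000000/104127350297911241532841 = 1000000000000000000/19.
Numerically: E[X] ≈ 5.2632e+16.

E[X] = 5480386857784802185939 · (10/19)^{18} = 1000000000000000000/19 ≈ 5.2632e+16.


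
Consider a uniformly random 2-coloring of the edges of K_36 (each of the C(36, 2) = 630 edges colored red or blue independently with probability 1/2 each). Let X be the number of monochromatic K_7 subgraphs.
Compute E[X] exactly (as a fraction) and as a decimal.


Let X = Σ_S X_S over the C(36, 7) = 8347680 subsets S of size 7, where X_S = 1 if the K_7 on S is monochromatic.
For a fixed S, the K_7 on S has C(7, 2) = 21 edges. P[all 21 edges red] = (1/2)^21, and likewise for blue, so P[monochromatic] = 2·(1/2)^21 = 2^{1 − 21} = 1/1048576.
Summing: E[X] = C(36, 7) · 2^{1 − 21} = 8347680 · 1/1048576 = 260865/32768.
Numerically: E[X] ≈ 7.961.

E[X] = C(36,7)·2^(1−C(7,2)) = 260865/32768 ≈ 7.961.


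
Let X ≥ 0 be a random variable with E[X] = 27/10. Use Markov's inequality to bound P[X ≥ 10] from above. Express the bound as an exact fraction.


μ = E[X] = 27/10, a = 10.
Markov: P[X ≥ 10] ≤ μ/a = (27/10)/10 = 27/100.
Numerically: ≈ 0.270000.
(Since a = 10 > μ = 2.700000, the bound 27/100 is < 1 and informative.)

P[X ≥ 10] ≤ 27/100 ≈ 0.270000.


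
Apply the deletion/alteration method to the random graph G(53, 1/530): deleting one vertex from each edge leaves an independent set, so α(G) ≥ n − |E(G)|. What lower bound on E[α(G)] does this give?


E[|E(G)|] = C(53, 2)·p = 1378 · (1/530) = 13/5.
E[α(G)] ≥ n − E[|E(G)|] = 53 − 13/5 = 252/5.
Numerically: ≈ 50.40000.
(This is only a lower bound; the true E[α(G)] may be larger.)

E[α(G)] ≥ 252/5 ≈ 50.40000.


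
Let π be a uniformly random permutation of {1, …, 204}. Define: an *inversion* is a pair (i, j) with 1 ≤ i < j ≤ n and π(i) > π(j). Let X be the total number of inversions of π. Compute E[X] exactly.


Write X = Σ X_I over the C(204, 2) = 20706 pairs i < j, with X_I the indicator of one inversion.
There are 20706 indicators.
For each fixed pair i < j, the values π(i) and π(j) are two distinct elements of {1, …, 204} in uniformly random order; by symmetry P[π(i) > π(j)] = 1/2.
By linearity: E[X] = 20706 · (1/2) = C(204, 2) · (1/2) = 20706/2 = 10353 ≈ 10353.000000.

E[X] = 10353 = 10353.000000.


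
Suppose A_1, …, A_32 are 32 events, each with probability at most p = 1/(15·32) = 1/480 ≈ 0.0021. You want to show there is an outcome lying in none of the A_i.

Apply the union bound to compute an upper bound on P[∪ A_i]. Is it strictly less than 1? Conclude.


Union bound: P[∪_{i=1}^{32} A_i] ≤ Σ_i P[A_i] ≤ 32·p = 32·(1/480) = 1/15.
Numerically: 1/15 ≈ 0.0667.
Is 1/15 < 1? YES.
Since P[∪ A_i] ≤ 1/15 < 1, the complement has P[∩ A_i^c] ≥ 1 − 1/15 = 14/15 > 0, so some outcome avoids every A_i.

32·p = 1/15 ≈ 0.0667; existence CERTIFIED by the union bound.


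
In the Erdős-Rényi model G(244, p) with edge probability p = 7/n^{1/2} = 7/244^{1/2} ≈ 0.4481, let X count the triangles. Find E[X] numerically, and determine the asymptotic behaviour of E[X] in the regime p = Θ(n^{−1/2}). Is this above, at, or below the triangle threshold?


Number of potential triangles: C(244, 3) = 2391444.
Each occurs with probability p³ ≈ (0.4481)³ ≈ 8.999313e-02.
By linearity: E[X] = C(244, 3)·p³ ≈ 2391444 · 8.999313e-02 ≈ 215213.5424.
Since α = 1/2 < 1, p = c/n^{1/2} ≫ 1/n is above the triangle threshold p ~ 1/n. Asymptotically E[X] ~ (c³/6)·n^{3(1−α)} = (7³/6)·n^{1.5} → ∞; triangles are abundant w.h.p.

E[X] ≈ 215213.5424; in regime p = Θ(1/n^{1/2}) E[X] diverges (above the triangle threshold p ~ 1/n).


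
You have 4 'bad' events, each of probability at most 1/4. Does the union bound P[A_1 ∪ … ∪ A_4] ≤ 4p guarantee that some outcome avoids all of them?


Union bound: P[∪_{i=1}^{4} A_i] ≤ Σ_i P[A_i] ≤ 4·p = 4·(1/4) = 1.
Numerically: 1 ≈ 1.000000.
Is 1 < 1? NO.
Since the bound 1 is ≥ 1, the union bound is uninformative here; it does NOT by itself certify existence.

4·p = 1 ≈ 1.000000; existence NOT certified by the union bound.


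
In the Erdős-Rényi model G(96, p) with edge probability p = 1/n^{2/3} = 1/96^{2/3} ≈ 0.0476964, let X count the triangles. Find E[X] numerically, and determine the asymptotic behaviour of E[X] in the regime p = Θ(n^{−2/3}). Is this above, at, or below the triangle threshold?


Number of potential triangles: C(96, 3) = 142880.
Each occurs with probability p³ ≈ (0.0476964)³ ≈ 1.08506944e-04.
By linearity: E[X] = C(96, 3)·p³ ≈ 142880 · 1.08506944e-04 ≈ 15.503472.
Since α = 2/3 < 1, p = c/n^{2/3} ≫ 1/n is above the triangle threshold p ~ 1/n. Asymptotically E[X] ~ (c³/6)·n^{3(1−α)} = (1³/6)·n^{1} → ∞; triangles are abundant w.h.p.

E[X] ≈ 15.503472; in regime p = Θ(1/n^{2/3}) E[X] diverges (above the triangle threshold p ~ 1/n).


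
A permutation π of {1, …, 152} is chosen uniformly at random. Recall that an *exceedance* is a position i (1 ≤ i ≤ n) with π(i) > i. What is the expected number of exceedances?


Write X = Σ_{i=1}^{152} X_i, where X_i = 1_{π(i) > i}.
For each fixed i, π(i) is uniform over {1, …, 152} (marginal of a uniform permutation), so P[π(i) > i] = (n − i)/n. Summing: Σ_{i=1}^{152} (n − i)/n = (0 + 1 + … + 151)/152 = 152(152 − 1)/(2·152) = (152 − 1)/2.
Hence E[X] = Σ_{i=1}^{152} (152 − i)/152 = 151/2 ≈ 75.50000.

E[X] = 151/2 = 75.50000.


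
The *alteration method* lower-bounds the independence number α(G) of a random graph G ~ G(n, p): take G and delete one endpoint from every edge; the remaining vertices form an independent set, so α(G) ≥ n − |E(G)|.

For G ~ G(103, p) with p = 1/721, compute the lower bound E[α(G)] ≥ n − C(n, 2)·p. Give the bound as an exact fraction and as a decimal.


E[|E(G)|] = C(103, 2)·p = 5253 · (1/721) = 51/7.
E[α(G)] ≥ n − E[|E(G)|] = 103 − 51/7 = 670/7.
Numerically: ≈ 95.714.
(This is only a lower bound; the true E[α(G)] may be larger.)

E[α(G)] ≥ 670/7 ≈ 95.714.


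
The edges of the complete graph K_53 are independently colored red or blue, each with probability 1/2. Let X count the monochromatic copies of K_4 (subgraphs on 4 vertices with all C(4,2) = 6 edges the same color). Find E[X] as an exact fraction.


Let X = Σ_S X_S over the C(53, 4) = 292825 subsets S of size 4, where X_S = 1 if the K_4 on S is monochromatic.
For a fixed S, the K_4 on S has C(4, 2) = 6 edges. P[all 6 edges red] = (1/2)^6, and likewise for blue, so P[monochromatic] = 2·(1/2)^6 = 2^{1 − 6} = 1/32.
By linearity of expectation: E[X] = C(53, 4) · 2^{1 − 6} = 292825 · 1/32 = 292825/32.
Numerically: E[X] ≈ 9150.781250.

E[X] = C(53,4)·2^(1−C(4,2)) = 292825/32 ≈ 9150.781250.


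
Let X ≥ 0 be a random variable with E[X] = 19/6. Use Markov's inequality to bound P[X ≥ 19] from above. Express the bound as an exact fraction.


μ = E[X] = 19/6, a = 19.
Markov: P[X ≥ 19] ≤ μ/a = (19/6)/19 = 1/6.
Numerically: ≈ 0.167.
(Since a = 19 > μ = 3.167, the bound 1/6 is < 1 and informative.)

P[X ≥ 19] ≤ 1/6 ≈ 0.167.


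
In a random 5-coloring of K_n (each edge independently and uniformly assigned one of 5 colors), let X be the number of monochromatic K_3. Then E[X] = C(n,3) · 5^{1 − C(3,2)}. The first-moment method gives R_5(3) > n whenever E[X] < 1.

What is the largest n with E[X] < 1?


We need C(n, 3) · 5^{1 − 3} < 1, i.e. C(n, 3) < 5^{3 − 1} = 25.
Check values of n near the boundary:
  n = 3: C(3, 3) = 1; 1 < 25? YES
  n = 4: C(4, 3) = 4; 4 < 25? YES
  n = 5: C(5, 3) = 10; 10 < 25? YES
  n = 6: C(6, 3) = 20; 20 < 25? YES
  n = 7: C(7, 3) = 35; 35 < 25? NO
The largest n with C(n, 3) < 25 is n = 6 (where E[X] = 4/5 ≈ 0.800000). Hence R_5(3) > 6, i.e. R_5(3) ≥ 7.

Largest n = 6; hence R_5(3) > 6.


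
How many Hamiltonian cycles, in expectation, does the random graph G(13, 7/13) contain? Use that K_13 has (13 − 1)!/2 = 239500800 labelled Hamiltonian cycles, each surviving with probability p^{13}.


K_13 has (13 − 1)!/2 = 239500800 labelled Hamiltonian cycles.
For each such Hamiltonian cycle H, let X_H = 1 if all 13 edges of H are present in G. Then P[X_H = 1] = p^{13} = (7/13)^{13} = 96889010407/302875106592253.
Summing the indicators: E[X] = Σ_H E[X_H] = 239500800 · p^{13} = 239500800 · 96889010407/302875106592253 = 23204995503684825600/302875106592253.
Numerically: E[X] ≈ 7.662e+04.

E[X] = 239500800 · (7/13)^{13} = 23204995503684825600/302875106592253 ≈ 7.662e+04.


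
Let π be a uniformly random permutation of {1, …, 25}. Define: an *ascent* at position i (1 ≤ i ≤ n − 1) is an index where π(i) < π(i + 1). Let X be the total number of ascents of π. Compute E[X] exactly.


Write X = Σ X_I over i = 1, …, 24, with X_I the indicator of one ascent.
There are 24 indicators.
For each fixed i, the pair (π(i), π(i+1)) is a uniformly random ordered pair of distinct values from {1, …, 25}; by symmetry P[π(i) < π(i+1)] = 1/2.
By linearity: E[X] = 24 · (1/2) = (25 − 1) · (1/2) = 12 ≈ 12.00000.

E[X] = 12 = 12.00000.


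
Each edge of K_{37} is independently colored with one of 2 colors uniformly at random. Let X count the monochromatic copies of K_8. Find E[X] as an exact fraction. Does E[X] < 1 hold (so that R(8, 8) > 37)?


E[X] = C(37, 8) · 2^{1 − 28} = 38608020 · 2^{−27} = 38608020/134217728.
As a reduced fraction: E[X] = 9652005/33554432 ≈ 0.2877.
Is E[X] < 1? YES.
Since E[X] < 1, there exists a 2-coloring of K_{37} with no monochromatic K_8; hence R(8, 8) > 37.

E[X] = 9652005/33554432 ≈ 0.2877; E[X] < 1, so R(8, 8) > 37.


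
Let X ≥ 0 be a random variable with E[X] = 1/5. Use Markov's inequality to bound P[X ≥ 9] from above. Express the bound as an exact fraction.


μ = E[X] = 1/5, a = 9.
Markov: P[X ≥ 9] ≤ μ/a = (1/5)/9 = 1/45.
Numerically: ≈ 0.022222.
(Since a = 9 > μ = 0.200000, the bound 1/45 is < 1 and informative.)

P[X ≥ 9] ≤ 1/45 ≈ 0.022222.


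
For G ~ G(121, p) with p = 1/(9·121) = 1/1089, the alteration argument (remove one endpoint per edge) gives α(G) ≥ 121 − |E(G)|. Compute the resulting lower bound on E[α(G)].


E[|E(G)|] = C(121, 2)·p = 7260 · (1/1089) = 20/3.
E[α(G)] ≥ n − E[|E(G)|] = 121 − 20/3 = 343/3.
Numerically: ≈ 114.3333.
(This is only a lower bound; the true E[α(G)] may be larger.)

E[α(G)] ≥ 343/3 ≈ 114.3333.


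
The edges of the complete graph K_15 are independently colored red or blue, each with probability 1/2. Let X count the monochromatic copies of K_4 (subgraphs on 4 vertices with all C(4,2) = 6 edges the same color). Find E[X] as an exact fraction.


Let X = Σ_S X_S over the C(15, 4) = 1365 subsets S of size 4, where X_S = 1 if the K_4 on S is monochromatic.
For a fixed S, the K_4 on S has C(4, 2) = 6 edges. P[all 6 edges red] = (1/2)^6, and likewise for blue, so P[monochromatic] = 2·(1/2)^6 = 2^{1 − 6} = 1/32.
By linearity: E[X] = C(15, 4) · 2^{1 − 6} = 1365 · 1/32 = 1365/32.
Numerically: E[X] ≈ 42.656.

E[X] = C(15,4)·2^(1−C(4,2)) = 1365/32 ≈ 42.656.


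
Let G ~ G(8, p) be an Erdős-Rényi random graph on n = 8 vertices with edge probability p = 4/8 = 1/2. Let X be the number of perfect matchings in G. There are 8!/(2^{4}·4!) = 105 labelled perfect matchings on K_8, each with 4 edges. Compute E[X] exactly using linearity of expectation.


K_8 has 8!/(2^{4}·4!) = 105 labelled perfect matchings.
For each such perfect matching H, let X_H = 1 if all 4 edges of H are present in G. Then P[X_H = 1] = p^{4} = (1/2)^{4} = 1/16.
Summing the indicators: E[X] = Σ_H E[X_H] = 105 · p^{4} = 105 · 1/16 = 105/16.
Numerically: E[X] ≈ 6.5625.

E[X] = 105 · (1/2)^{4} = 105/16 ≈ 6.5625.


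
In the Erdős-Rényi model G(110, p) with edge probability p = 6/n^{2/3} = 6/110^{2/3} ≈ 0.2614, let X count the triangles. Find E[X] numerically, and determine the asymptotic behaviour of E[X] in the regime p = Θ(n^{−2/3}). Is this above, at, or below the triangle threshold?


Number of potential triangles: C(110, 3) = 215820.
Each occurs with probability p³ ≈ (0.2614)³ ≈ 1.785124e-02.
By linearity: E[X] = C(110, 3)·p³ ≈ 215820 · 1.785124e-02 ≈ 3852.6545.
Since α = 2/3 < 1, p = c/n^{2/3} ≫ 1/n is above the triangle threshold p ~ 1/n. Asymptotically E[X] ~ (c³/6)·n^{3(1−α)} = (6³/6)·n^{1} → ∞; triangles are abundant w.h.p.

E[X] ≈ 3852.6545; in regime p = Θ(1/n^{2/3}) E[X] diverges (above the triangle threshold p ~ 1/n).


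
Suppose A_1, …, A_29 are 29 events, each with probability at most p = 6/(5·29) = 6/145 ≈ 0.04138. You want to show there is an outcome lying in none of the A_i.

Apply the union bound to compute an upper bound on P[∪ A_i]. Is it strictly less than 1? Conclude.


Union bound: P[∪_{i=1}^{29} A_i] ≤ Σ_i P[A_i] ≤ 29·p = 29·(6/145) = 6/5.
Numerically: 6/5 ≈ 1.20000.
Is 6/5 < 1? NO.
Since the bound 6/5 is ≥ 1, the union bound is uninformative here; it does NOT by itself certify existence.

29·p = 6/5 ≈ 1.20000; existence NOT certified by the union bound.


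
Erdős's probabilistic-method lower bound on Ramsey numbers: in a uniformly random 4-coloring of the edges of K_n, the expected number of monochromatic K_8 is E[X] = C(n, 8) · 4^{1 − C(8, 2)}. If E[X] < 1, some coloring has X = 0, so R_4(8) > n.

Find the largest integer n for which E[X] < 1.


We need C(n, 8) · 4^{1 − 28} < 1, i.e. C(n, 8) < 4^{28 − 1} = 18014398509481984.
Check values of n near the boundary:
  n = 407: C(407, 8) = 17424959239309050; 17424959239309050 < 18014398509481984? YES
  n = 408: C(408, 8) = 17773458424095231; 17773458424095231 < 18014398509481984? YES
  n = 409: C(409, 8) = 18128041135797879; 18128041135797879 < 18014398509481984? NO
The largest n with C(n, 8) < 18014398509481984 is n = 408 (where E[X] = 17773458424095231/18014398509481984 ≈ 0.986625). Hence R_4(8) > 408, i.e. R_4(8) ≥ 409.

Largest n = 408; hence R_4(8) > 408.


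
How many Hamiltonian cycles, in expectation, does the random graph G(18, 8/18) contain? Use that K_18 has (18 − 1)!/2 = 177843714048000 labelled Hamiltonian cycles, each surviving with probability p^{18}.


K_18 has (18 − 1)!/2 = 177843714048000 labelled Hamiltonian cycles.
For each such Hamiltonian cycle H, let X_H = 1 if all 18 edges of H are present in G. Then P[X_H = 1] = p^{18} = (4/9)^{18} = 68719476736/150094635296999121.
Summing the indicators: E[X] = Σ_H E[X_H] = 177843714048000 · p^{18} = 177843714048000 · 68719476736/150094635296999121 = 16764508875398316032000/205891132094649.
Numerically: E[X] ≈ 8.142e+07.

E[X] = 177843714048000 · (4/9)^{18} = 16764508875398316032000/205891132094649 ≈ 8.142e+07.


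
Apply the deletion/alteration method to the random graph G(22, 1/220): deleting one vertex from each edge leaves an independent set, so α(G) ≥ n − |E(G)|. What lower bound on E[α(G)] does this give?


E[|E(G)|] = C(22, 2)·p = 231 · (1/220) = 21/20.
E[α(G)] ≥ n − E[|E(G)|] = 22 − 21/20 = 419/20.
Numerically: ≈ 20.95000.
(This is only a lower bound; the true E[α(G)] may be larger.)

E[α(G)] ≥ 419/20 ≈ 20.95000.


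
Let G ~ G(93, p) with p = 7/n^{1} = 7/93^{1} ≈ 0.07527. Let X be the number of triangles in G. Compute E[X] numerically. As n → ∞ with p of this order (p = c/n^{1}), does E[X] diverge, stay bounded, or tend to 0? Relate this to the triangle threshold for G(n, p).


Number of potential triangles: C(93, 3) = 129766.
Each occurs with probability p³ ≈ (0.07527)³ ≈ 4.264276e-04.
By linearity: E[X] = C(93, 3)·p³ ≈ 129766 · 4.264276e-04 ≈ 55.3358.
Here α = 1, so p = 7/n is exactly at the triangle threshold p ~ 1/n. Asymptotically E[X] → c³/6 = 7³/6 = 343/6 ≈ 57.1667, a bounded constant. In this regime the triangle count is asymptotically Poisson(c³/6).

E[X] ≈ 55.3358; in regime p = Θ(1/n^{1}) E[X] stays bounded (at the triangle threshold p ~ 1/n).


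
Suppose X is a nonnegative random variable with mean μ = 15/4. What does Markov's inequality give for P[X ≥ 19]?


μ = E[X] = 15/4, a = 19.
Markov: P[X ≥ 19] ≤ μ/a = (15/4)/19 = 15/76.
Numerically: ≈ 0.1974.
(Since a = 19 > μ = 3.7500, the bound 15/76 is < 1 and informative.)

P[X ≥ 19] ≤ 15/76 ≈ 0.1974.


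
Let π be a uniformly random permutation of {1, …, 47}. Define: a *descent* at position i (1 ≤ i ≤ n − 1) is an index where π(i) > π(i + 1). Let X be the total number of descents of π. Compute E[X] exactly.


Write X = Σ X_I over i = 1, …, 46, with X_I the indicator of one descent.
There are 46 indicators.
For each fixed i, the pair (π(i), π(i+1)) is a uniformly random ordered pair of distinct values from {1, …, 47}; by symmetry P[π(i) > π(i+1)] = 1/2.
By linearity: E[X] = 46 · (1/2) = (47 − 1) · (1/2) = 23 ≈ 23.00000.

E[X] = 23 = 23.00000.


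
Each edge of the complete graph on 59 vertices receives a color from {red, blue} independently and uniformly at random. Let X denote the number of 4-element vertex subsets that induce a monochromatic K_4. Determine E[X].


Let X = Σ_S X_S over the C(59, 4) = 455126 subsets S of size 4, where X_S = 1 if the K_4 on S is monochromatic.
For a fixed S, the K_4 on S has C(4, 2) = 6 edges. P[all 6 edges red] = (1/2)^6, and likewise for blue, so P[monochromatic] = 2·(1/2)^6 = 2^{1 − 6} = 1/32.
By linearity of expectation: E[X] = C(59, 4) · 2^{1 − 6} = 455126 · 1/32 = 227563/16.
Numerically: E[X] ≈ 14222.687500.

E[X] = C(59,4)·2^(1−C(4,2)) = 227563/16 ≈ 14222.687500.


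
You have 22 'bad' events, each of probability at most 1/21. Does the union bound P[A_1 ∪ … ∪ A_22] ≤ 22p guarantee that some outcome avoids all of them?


Union bound: P[∪_{i=1}^{22} A_i] ≤ Σ_i P[A_i] ≤ 22·p = 22·(1/21) = 22/21.
Numerically: 22/21 ≈ 1.0476.
Is 22/21 < 1? NO.
Since the bound 22/21 is ≥ 1, the union bound is uninformative here; it does NOT by itself certify existence.

22·p = 22/21 ≈ 1.0476; existence NOT certified by the union bound.


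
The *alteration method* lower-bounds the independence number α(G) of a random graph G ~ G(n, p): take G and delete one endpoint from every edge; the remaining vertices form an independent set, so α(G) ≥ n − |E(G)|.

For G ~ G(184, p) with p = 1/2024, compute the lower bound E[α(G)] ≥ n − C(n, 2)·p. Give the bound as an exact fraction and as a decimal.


E[|E(G)|] = C(184, 2)·p = 16836 · (1/2024) = 183/22.
E[α(G)] ≥ n − E[|E(G)|] = 184 − 183/22 = 3865/22.
Numerically: ≈ 175.6818.
(This is only a lower bound; the true E[α(G)] may be larger.)

E[α(G)] ≥ 3865/22 ≈ 175.6818.
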